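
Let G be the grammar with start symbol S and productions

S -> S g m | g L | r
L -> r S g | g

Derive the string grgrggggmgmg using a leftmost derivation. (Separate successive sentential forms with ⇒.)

S ⇒ gL ⇒ grSg ⇒ grSgmg ⇒ grSgmgmg ⇒ grgLgmgmg ⇒ grgrSggmgmg ⇒ grgrgLggmgmg ⇒ grgrggggmgmg

S ⇒ gL   [S -> g L]
gL ⇒ grSg   [L -> r S g]
grSg ⇒ grSgmg   [S -> S g m]
grSgmg ⇒ grSgmgmg   [S -> S g m]
grSgmgmg ⇒ grgLgmgmg   [S -> g L]
grgLgmgmg ⇒ grgrSggmgmg   [L -> r S g]
grgrSggmgmg ⇒ grgrgLggmgmg   [S -> g L]
grgrgLggmgmg ⇒ grgrggggmgmg   [L -> g]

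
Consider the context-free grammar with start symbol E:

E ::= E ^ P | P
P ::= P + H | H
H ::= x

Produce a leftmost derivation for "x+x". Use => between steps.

E => P => P+H => H+H => x+H => x+x

E => P   [E ::= P]
P => P+H   [P ::= P + H]
P+H => H+H   [P ::= H]
H+H => x+H   [H ::= x]
x+H => x+x   [H ::= x]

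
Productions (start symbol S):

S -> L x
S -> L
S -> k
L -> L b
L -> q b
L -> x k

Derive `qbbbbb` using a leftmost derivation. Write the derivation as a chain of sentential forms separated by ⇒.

S ⇒ L ⇒ Lb ⇒ Lbb ⇒ Lbbb ⇒ Lbbbb ⇒ qbbbbb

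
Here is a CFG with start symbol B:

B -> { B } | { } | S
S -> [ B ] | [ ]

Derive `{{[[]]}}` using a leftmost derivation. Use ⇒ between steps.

B ⇒ {B} ⇒ {{B}} ⇒ {{S}} ⇒ {{[B]}} ⇒ {{[S]}} ⇒ {{[[]]}}

B ⇒ {B}   [B -> { B }]
{B} ⇒ {{B}}   [B -> { B }]
{{B}} ⇒ {{S}}   [B -> S]
{{S}} ⇒ {{[B]}}   [S -> [ B ]]
{{[B]}} ⇒ {{[S]}}   [B -> S]
{{[S]}} ⇒ {{[[]]}}   [S -> [ ]]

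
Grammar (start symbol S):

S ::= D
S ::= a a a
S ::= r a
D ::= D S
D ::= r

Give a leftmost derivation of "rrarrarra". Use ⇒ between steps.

S ⇒ D   [S ::= D]
D ⇒ DS   [D ::= D S]
DS ⇒ DSS   [D ::= D S]
DSS ⇒ DSSS   [D ::= D S]
DSSS ⇒ DSSSS   [D ::= D S]
DSSSS ⇒ DSSSSS   [D ::= D S]
DSSSSS ⇒ rSSSSS   [D ::= r]
rSSSSS ⇒ rraSSSS   [S ::= r a]
rraSSSS ⇒ rraDSSS   [S ::= D]
rraDSSS ⇒ rrarSSS   [D ::= r]
rrarSSS ⇒ rrarraSS   [S ::= r a]
rrarraSS ⇒ rrarraDS   [S ::= D]
rrarraDS ⇒ rrarrarS   [D ::= r]
rrarrarS ⇒ rrarrarra   [S ::= r a]

S ⇒ D ⇒ DS ⇒ DSS ⇒ DSSS ⇒ DSSSS ⇒ DSSSSS ⇒ rSSSSS ⇒ rraSSSS ⇒ rraDSSS ⇒ rrarSSS ⇒ rrarraSS ⇒ rrarraDS ⇒ rrarrarS ⇒ rrarrarra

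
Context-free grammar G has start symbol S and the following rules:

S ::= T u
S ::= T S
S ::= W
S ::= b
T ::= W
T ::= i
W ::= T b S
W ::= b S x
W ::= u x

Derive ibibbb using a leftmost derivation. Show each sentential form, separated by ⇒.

S⇒TS⇒WS⇒TbSS⇒ibSS⇒ibWS⇒ibTbSS⇒ibibSS⇒ibibbS⇒ibibbb

S ⇒ TS   [S ::= T S]
TS ⇒ WS   [T ::= W]
WS ⇒ TbSS   [W ::= T b S]
TbSS ⇒ ibSS   [T ::= i]
ibSS ⇒ ibWS   [S ::= W]
ibWS ⇒ ibTbSS   [W ::= T b S]
ibTbSS ⇒ ibibSS   [T ::= i]
ibibSS ⇒ ibibbS   [S ::= b]
ibibbS ⇒ ibibbb   [S ::= b]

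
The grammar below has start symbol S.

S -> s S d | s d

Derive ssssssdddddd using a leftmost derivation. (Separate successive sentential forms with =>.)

S => sSd => ssSdd => sssSddd => ssssSdddd => sssssSddddd => ssssssdddddd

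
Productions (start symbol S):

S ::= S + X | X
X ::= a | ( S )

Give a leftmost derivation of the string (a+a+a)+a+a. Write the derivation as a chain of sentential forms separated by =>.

S => S+X => S+X+X => X+X+X => (S)+X+X => (S+X)+X+X => (S+X+X)+X+X => (X+X+X)+X+X => (a+X+X)+X+X => (a+a+X)+X+X => (a+a+a)+X+X => (a+a+a)+a+X => (a+a+a)+a+a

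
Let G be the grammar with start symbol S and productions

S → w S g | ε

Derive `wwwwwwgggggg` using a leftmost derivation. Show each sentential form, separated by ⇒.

S ⇒ wSg ⇒ wwSgg ⇒ wwwSggg ⇒ wwwwSgggg ⇒ wwwwwSggggg ⇒ wwwwwwSgggggg ⇒ wwwwwwgggggg

S ⇒ wSg   [S → w S g]
wSg ⇒ wwSgg   [S → w S g]
wwSgg ⇒ wwwSggg   [S → w S g]
wwwSggg ⇒ wwwwSgggg   [S → w S g]
wwwwSgggg ⇒ wwwwwSggggg   [S → w S g]
wwwwwSggggg ⇒ wwwwwwSgggggg   [S → w S g]
wwwwwwSgggggg ⇒ wwwwwwgggggg   [S → ε]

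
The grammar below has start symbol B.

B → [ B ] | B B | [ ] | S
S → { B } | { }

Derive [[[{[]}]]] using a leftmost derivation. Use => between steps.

B => [B] => [[B]] => [[[B]]] => [[[S]]] => [[[{B}]]] => [[[{[]}]]]

B => [B]   [B → [ B ]]
[B] => [[B]]   [B → [ B ]]
[[B]] => [[[B]]]   [B → [ B ]]
[[[B]]] => [[[S]]]   [B → S]
[[[S]]] => [[[{B}]]]   [S → { B }]
[[[{B}]]] => [[[{[]}]]]   [B → [ ]]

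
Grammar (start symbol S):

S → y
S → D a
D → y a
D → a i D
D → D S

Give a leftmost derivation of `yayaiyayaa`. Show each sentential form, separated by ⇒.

S ⇒ Da   [S → D a]
Da ⇒ DSa   [D → D S]
DSa ⇒ DSSa   [D → D S]
DSSa ⇒ yaSSa   [D → y a]
yaSSa ⇒ yaySa   [S → y]
yaySa ⇒ yayDaa   [S → D a]
yayDaa ⇒ yayDSaa   [D → D S]
yayDSaa ⇒ yayaiDSaa   [D → a i D]
yayaiDSaa ⇒ yayaiyaSaa   [D → y a]
yayaiyaSaa ⇒ yayaiyayaa   [S → y]

S⇒Da⇒DSa⇒DSSa⇒yaSSa⇒yaySa⇒yayDaa⇒yayDSaa⇒yayaiDSaa⇒yayaiyaSaa⇒yayaiyayaa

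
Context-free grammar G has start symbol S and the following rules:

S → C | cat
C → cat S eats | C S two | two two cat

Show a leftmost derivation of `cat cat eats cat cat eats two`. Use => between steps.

S => C   [S → C]
C => C S two   [C → C S two]
C S two => cat S eats S two   [C → cat S eats]
cat S eats S two => cat cat eats S two   [S → cat]
cat cat eats S two => cat cat eats C two   [S → C]
cat cat eats C two => cat cat eats cat S eats two   [C → cat S eats]
cat cat eats cat S eats two => cat cat eats cat cat eats two   [S → cat]

S => C => C S two => cat S eats S two => cat cat eats S two => cat cat eats C two => cat cat eats cat S eats two => cat cat eats cat cat eats two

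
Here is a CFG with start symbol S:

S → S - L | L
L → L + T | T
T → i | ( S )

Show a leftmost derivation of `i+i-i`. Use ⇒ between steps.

S ⇒ S-L   [S → S - L]
S-L ⇒ L-L   [S → L]
L-L ⇒ L+T-L   [L → L + T]
L+T-L ⇒ T+T-L   [L → T]
T+T-L ⇒ i+T-L   [T → i]
i+T-L ⇒ i+i-L   [T → i]
i+i-L ⇒ i+i-T   [L → T]
i+i-T ⇒ i+i-i   [T → i]

S ⇒ S-L ⇒ L-L ⇒ L+T-L ⇒ T+T-L ⇒ i+T-L ⇒ i+i-L ⇒ i+i-T ⇒ i+i-i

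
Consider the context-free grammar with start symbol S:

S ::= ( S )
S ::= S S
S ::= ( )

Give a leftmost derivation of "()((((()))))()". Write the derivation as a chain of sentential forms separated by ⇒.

S⇒SS⇒()S⇒()SS⇒()(S)S⇒()((S))S⇒()(((S)))S⇒()((((S))))S⇒()((((()))))S⇒()((((()))))()

S ⇒ SS   [S ::= S S]
SS ⇒ ()S   [S ::= ( )]
()S ⇒ ()SS   [S ::= S S]
()SS ⇒ ()(S)S   [S ::= ( S )]
()(S)S ⇒ ()((S))S   [S ::= ( S )]
()((S))S ⇒ ()(((S)))S   [S ::= ( S )]
()(((S)))S ⇒ ()((((S))))S   [S ::= ( S )]
()((((S))))S ⇒ ()((((()))))S   [S ::= ( )]
()((((()))))S ⇒ ()((((()))))()   [S ::= ( )]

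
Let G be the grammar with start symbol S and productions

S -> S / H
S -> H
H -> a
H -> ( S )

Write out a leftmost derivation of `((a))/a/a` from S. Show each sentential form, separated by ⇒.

S ⇒ S/H ⇒ S/H/H ⇒ H/H/H ⇒ (S)/H/H ⇒ (H)/H/H ⇒ ((S))/H/H ⇒ ((H))/H/H ⇒ ((a))/H/H ⇒ ((a))/a/H ⇒ ((a))/a/a

S ⇒ S/H   [S -> S / H]
S/H ⇒ S/H/H   [S -> S / H]
S/H/H ⇒ H/H/H   [S -> H]
H/H/H ⇒ (S)/H/H   [H -> ( S )]
(S)/H/H ⇒ (H)/H/H   [S -> H]
(H)/H/H ⇒ ((S))/H/H   [H -> ( S )]
((S))/H/H ⇒ ((H))/H/H   [S -> H]
((H))/H/H ⇒ ((a))/H/H   [H -> a]
((a))/H/H ⇒ ((a))/a/H   [H -> a]
((a))/a/H ⇒ ((a))/a/a   [H -> a]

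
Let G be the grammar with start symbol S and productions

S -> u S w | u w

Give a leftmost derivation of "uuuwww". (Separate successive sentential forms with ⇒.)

S⇒uSw⇒uuSww⇒uuuwww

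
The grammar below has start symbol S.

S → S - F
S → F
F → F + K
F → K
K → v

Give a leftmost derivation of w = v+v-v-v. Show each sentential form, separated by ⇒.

S ⇒ S-F ⇒ S-F-F ⇒ F-F-F ⇒ F+K-F-F ⇒ K+K-F-F ⇒ v+K-F-F ⇒ v+v-F-F ⇒ v+v-K-F ⇒ v+v-v-F ⇒ v+v-v-K ⇒ v+v-v-v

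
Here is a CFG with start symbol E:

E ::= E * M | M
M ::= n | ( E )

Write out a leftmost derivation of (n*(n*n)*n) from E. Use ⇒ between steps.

E⇒M⇒(E)⇒(E*M)⇒(E*M*M)⇒(M*M*M)⇒(n*M*M)⇒(n*(E)*M)⇒(n*(E*M)*M)⇒(n*(M*M)*M)⇒(n*(n*M)*M)⇒(n*(n*n)*M)⇒(n*(n*n)*n)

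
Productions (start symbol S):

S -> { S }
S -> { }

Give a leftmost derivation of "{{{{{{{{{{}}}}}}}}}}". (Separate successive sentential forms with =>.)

S=>{S}=>{{S}}=>{{{S}}}=>{{{{S}}}}=>{{{{{S}}}}}=>{{{{{{S}}}}}}=>{{{{{{{S}}}}}}}=>{{{{{{{{S}}}}}}}}=>{{{{{{{{{S}}}}}}}}}=>{{{{{{{{{{}}}}}}}}}}

S => {S}   [S -> { S }]
{S} => {{S}}   [S -> { S }]
{{S}} => {{{S}}}   [S -> { S }]
{{{S}}} => {{{{S}}}}   [S -> { S }]
{{{{S}}}} => {{{{{S}}}}}   [S -> { S }]
{{{{{S}}}}} => {{{{{{S}}}}}}   [S -> { S }]
{{{{{{S}}}}}} => {{{{{{{S}}}}}}}   [S -> { S }]
{{{{{{{S}}}}}}} => {{{{{{{{S}}}}}}}}   [S -> { S }]
{{{{{{{{S}}}}}}}} => {{{{{{{{{S}}}}}}}}}   [S -> { S }]
{{{{{{{{{S}}}}}}}}} => {{{{{{{{{{}}}}}}}}}}   [S -> { }]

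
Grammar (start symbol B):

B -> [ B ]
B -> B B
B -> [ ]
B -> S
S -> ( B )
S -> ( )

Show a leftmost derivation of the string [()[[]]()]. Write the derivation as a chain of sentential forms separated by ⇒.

B ⇒ [B]   [B -> [ B ]]
[B] ⇒ [BB]   [B -> B B]
[BB] ⇒ [BBB]   [B -> B B]
[BBB] ⇒ [SBB]   [B -> S]
[SBB] ⇒ [()BB]   [S -> ( )]
[()BB] ⇒ [()[B]B]   [B -> [ B ]]
[()[B]B] ⇒ [()[[]]B]   [B -> [ ]]
[()[[]]B] ⇒ [()[[]]S]   [B -> S]
[()[[]]S] ⇒ [()[[]]()]   [S -> ( )]

B ⇒ [B] ⇒ [BB] ⇒ [BBB] ⇒ [SBB] ⇒ [()BB] ⇒ [()[B]B] ⇒ [()[[]]B] ⇒ [()[[]]S] ⇒ [()[[]]()]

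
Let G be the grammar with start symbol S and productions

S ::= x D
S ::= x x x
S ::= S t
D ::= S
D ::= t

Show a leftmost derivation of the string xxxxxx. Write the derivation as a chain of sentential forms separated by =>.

S => xD   [S ::= x D]
xD => xS   [D ::= S]
xS => xxD   [S ::= x D]
xxD => xxS   [D ::= S]
xxS => xxxD   [S ::= x D]
xxxD => xxxS   [D ::= S]
xxxS => xxxxxx   [S ::= x x x]

S => xD => xS => xxD => xxS => xxxD => xxxS => xxxxxx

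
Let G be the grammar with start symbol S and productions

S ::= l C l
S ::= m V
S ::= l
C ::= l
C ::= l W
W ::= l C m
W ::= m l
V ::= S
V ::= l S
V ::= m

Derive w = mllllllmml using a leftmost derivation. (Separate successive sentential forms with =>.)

S => mV => mS => mlCl => mllWl => mlllCml => mllllWml => mlllllCmml => mllllllmml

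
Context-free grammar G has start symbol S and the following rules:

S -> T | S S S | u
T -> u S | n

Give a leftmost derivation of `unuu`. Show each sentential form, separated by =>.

S => T => uS => uSSS => uTSS => unSS => unuS => unuu

S => T   [S -> T]
T => uS   [T -> u S]
uS => uSSS   [S -> S S S]
uSSS => uTSS   [S -> T]
uTSS => unSS   [T -> n]
unSS => unuS   [S -> u]
unuS => unuu   [S -> u]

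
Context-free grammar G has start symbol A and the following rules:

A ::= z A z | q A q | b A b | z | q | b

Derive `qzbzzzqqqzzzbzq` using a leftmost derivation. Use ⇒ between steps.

A ⇒ qAq   [A ::= q A q]
qAq ⇒ qzAzq   [A ::= z A z]
qzAzq ⇒ qzbAbzq   [A ::= b A b]
qzbAbzq ⇒ qzbzAzbzq   [A ::= z A z]
qzbzAzbzq ⇒ qzbzzAzzbzq   [A ::= z A z]
qzbzzAzzbzq ⇒ qzbzzzAzzzbzq   [A ::= z A z]
qzbzzzAzzzbzq ⇒ qzbzzzqAqzzzbzq   [A ::= q A q]
qzbzzzqAqzzzbzq ⇒ qzbzzzqqqzzzbzq   [A ::= q]

A ⇒ qAq ⇒ qzAzq ⇒ qzbAbzq ⇒ qzbzAzbzq ⇒ qzbzzAzzbzq ⇒ qzbzzzAzzzbzq ⇒ qzbzzzqAqzzzbzq ⇒ qzbzzzqqqzzzbzq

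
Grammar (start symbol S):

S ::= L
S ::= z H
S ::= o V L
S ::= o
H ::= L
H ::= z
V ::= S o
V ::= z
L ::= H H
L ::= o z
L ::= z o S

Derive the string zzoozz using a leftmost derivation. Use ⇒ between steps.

S ⇒ zH   [S ::= z H]
zH ⇒ zL   [H ::= L]
zL ⇒ zHH   [L ::= H H]
zHH ⇒ zLH   [H ::= L]
zLH ⇒ zzoSH   [L ::= z o S]
zzoSH ⇒ zzoLH   [S ::= L]
zzoLH ⇒ zzoozH   [L ::= o z]
zzoozH ⇒ zzoozz   [H ::= z]

S⇒zH⇒zL⇒zHH⇒zLH⇒zzoSH⇒zzoLH⇒zzoozH⇒zzoozz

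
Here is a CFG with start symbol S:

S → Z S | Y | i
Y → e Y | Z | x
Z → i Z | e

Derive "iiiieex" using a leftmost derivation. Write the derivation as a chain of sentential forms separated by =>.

S=>ZS=>iZS=>iiZS=>iiiZS=>iiiiZS=>iiiieS=>iiiieY=>iiiieeY=>iiiieex

S => ZS   [S → Z S]
ZS => iZS   [Z → i Z]
iZS => iiZS   [Z → i Z]
iiZS => iiiZS   [Z → i Z]
iiiZS => iiiiZS   [Z → i Z]
iiiiZS => iiiieS   [Z → e]
iiiieS => iiiieY   [S → Y]
iiiieY => iiiieeY   [Y → e Y]
iiiieeY => iiiieex   [Y → x]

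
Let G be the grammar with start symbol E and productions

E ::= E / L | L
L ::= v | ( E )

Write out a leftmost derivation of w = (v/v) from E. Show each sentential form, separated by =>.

E => L   [E ::= L]
L => (E)   [L ::= ( E )]
(E) => (E/L)   [E ::= E / L]
(E/L) => (L/L)   [E ::= L]
(L/L) => (v/L)   [L ::= v]
(v/L) => (v/v)   [L ::= v]

E => L => (E) => (E/L) => (L/L) => (v/L) => (v/v)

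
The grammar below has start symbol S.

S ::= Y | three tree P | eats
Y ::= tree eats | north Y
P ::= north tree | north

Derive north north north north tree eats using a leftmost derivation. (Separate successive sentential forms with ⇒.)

S ⇒ Y   [S ::= Y]
Y ⇒ north Y   [Y ::= north Y]
north Y ⇒ north north Y   [Y ::= north Y]
north north Y ⇒ north north north Y   [Y ::= north Y]
north north north Y ⇒ north north north north Y   [Y ::= north Y]
north north north north Y ⇒ north north north north tree eats   [Y ::= tree eats]

S ⇒ Y ⇒ north Y ⇒ north north Y ⇒ north north north Y ⇒ north north north north Y ⇒ north north north north tree eats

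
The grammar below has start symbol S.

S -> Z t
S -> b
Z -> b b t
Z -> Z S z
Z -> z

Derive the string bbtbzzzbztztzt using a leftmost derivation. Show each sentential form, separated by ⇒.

S ⇒ Zt ⇒ ZSzt ⇒ ZSzSzt ⇒ bbtSzSzt ⇒ bbtbzSzt ⇒ bbtbzZtzt ⇒ bbtbzZSztzt ⇒ bbtbzzSztzt ⇒ bbtbzzZtztzt ⇒ bbtbzzZSztztzt ⇒ bbtbzzzSztztzt ⇒ bbtbzzzbztztzt

S ⇒ Zt   [S -> Z t]
Zt ⇒ ZSzt   [Z -> Z S z]
ZSzt ⇒ ZSzSzt   [Z -> Z S z]
ZSzSzt ⇒ bbtSzSzt   [Z -> b b t]
bbtSzSzt ⇒ bbtbzSzt   [S -> b]
bbtbzSzt ⇒ bbtbzZtzt   [S -> Z t]
bbtbzZtzt ⇒ bbtbzZSztzt   [Z -> Z S z]
bbtbzZSztzt ⇒ bbtbzzSztzt   [Z -> z]
bbtbzzSztzt ⇒ bbtbzzZtztzt   [S -> Z t]
bbtbzzZtztzt ⇒ bbtbzzZSztztzt   [Z -> Z S z]
bbtbzzZSztztzt ⇒ bbtbzzzSztztzt   [Z -> z]
bbtbzzzSztztzt ⇒ bbtbzzzbztztzt   [S -> b]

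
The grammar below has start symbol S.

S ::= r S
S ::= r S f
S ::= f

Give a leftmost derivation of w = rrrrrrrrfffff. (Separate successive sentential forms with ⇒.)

S ⇒ rSf   [S ::= r S f]
rSf ⇒ rrSf   [S ::= r S]
rrSf ⇒ rrrSff   [S ::= r S f]
rrrSff ⇒ rrrrSfff   [S ::= r S f]
rrrrSfff ⇒ rrrrrSfff   [S ::= r S]
rrrrrSfff ⇒ rrrrrrSfff   [S ::= r S]
rrrrrrSfff ⇒ rrrrrrrSfff   [S ::= r S]
rrrrrrrSfff ⇒ rrrrrrrrSffff   [S ::= r S f]
rrrrrrrrSffff ⇒ rrrrrrrrfffff   [S ::= f]

S ⇒ rSf ⇒ rrSf ⇒ rrrSff ⇒ rrrrSfff ⇒ rrrrrSfff ⇒ rrrrrrSfff ⇒ rrrrrrrSfff ⇒ rrrrrrrrSffff ⇒ rrrrrrrrfffff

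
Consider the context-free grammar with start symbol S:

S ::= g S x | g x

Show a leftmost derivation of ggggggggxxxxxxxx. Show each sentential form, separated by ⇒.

S ⇒ gSx ⇒ ggSxx ⇒ gggSxxx ⇒ ggggSxxxx ⇒ gggggSxxxxx ⇒ ggggggSxxxxxx ⇒ gggggggSxxxxxxx ⇒ ggggggggxxxxxxxx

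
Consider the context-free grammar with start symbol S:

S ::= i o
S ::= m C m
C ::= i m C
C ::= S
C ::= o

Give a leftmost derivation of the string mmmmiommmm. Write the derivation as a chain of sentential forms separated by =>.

S=>mCm=>mSm=>mmCmm=>mmSmm=>mmmCmmm=>mmmSmmm=>mmmmCmmmm=>mmmmSmmmm=>mmmmiommmm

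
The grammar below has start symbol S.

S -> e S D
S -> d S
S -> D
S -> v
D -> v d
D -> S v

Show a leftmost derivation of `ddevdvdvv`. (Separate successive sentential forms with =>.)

S => dS   [S -> d S]
dS => dD   [S -> D]
dD => dSv   [D -> S v]
dSv => ddSv   [S -> d S]
ddSv => ddDv   [S -> D]
ddDv => ddSvv   [D -> S v]
ddSvv => ddeSDvv   [S -> e S D]
ddeSDvv => ddeDDvv   [S -> D]
ddeDDvv => ddevdDvv   [D -> v d]
ddevdDvv => ddevdvdvv   [D -> v d]

S => dS => dD => dSv => ddSv => ddDv => ddSvv => ddeSDvv => ddeDDvv => ddevdDvv => ddevdvdvv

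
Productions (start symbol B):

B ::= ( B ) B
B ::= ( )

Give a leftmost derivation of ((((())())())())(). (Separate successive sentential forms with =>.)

B => (B)B => ((B)B)B => (((B)B)B)B => ((((B)B)B)B)B => ((((())B)B)B)B => ((((())())B)B)B => ((((())())())B)B => ((((())())())())B => ((((())())())())()

B => (B)B   [B ::= ( B ) B]
(B)B => ((B)B)B   [B ::= ( B ) B]
((B)B)B => (((B)B)B)B   [B ::= ( B ) B]
(((B)B)B)B => ((((B)B)B)B)B   [B ::= ( B ) B]
((((B)B)B)B)B => ((((())B)B)B)B   [B ::= ( )]
((((())B)B)B)B => ((((())())B)B)B   [B ::= ( )]
((((())())B)B)B => ((((())())())B)B   [B ::= ( )]
((((())())())B)B => ((((())())())())B   [B ::= ( )]
((((())())())())B => ((((())())())())()   [B ::= ( )]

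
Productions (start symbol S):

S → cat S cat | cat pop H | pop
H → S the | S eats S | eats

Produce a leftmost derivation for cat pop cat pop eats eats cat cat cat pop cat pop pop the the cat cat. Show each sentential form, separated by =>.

S => cat pop H   [S → cat pop H]
cat pop H => cat pop S eats S   [H → S eats S]
cat pop S eats S => cat pop cat pop H eats S   [S → cat pop H]
cat pop cat pop H eats S => cat pop cat pop eats eats S   [H → eats]
cat pop cat pop eats eats S => cat pop cat pop eats eats cat S cat   [S → cat S cat]
cat pop cat pop eats eats cat S cat => cat pop cat pop eats eats cat cat S cat cat   [S → cat S cat]
cat pop cat pop eats eats cat cat S cat cat => cat pop cat pop eats eats cat cat cat pop H cat cat   [S → cat pop H]
cat pop cat pop eats eats cat cat cat pop H cat cat => cat pop cat pop eats eats cat cat cat pop S the cat cat   [H → S the]
cat pop cat pop eats eats cat cat cat pop S the cat cat => cat pop cat pop eats eats cat cat cat pop cat pop H the cat cat   [S → cat pop H]
cat pop cat pop eats eats cat cat cat pop cat pop H the cat cat => cat pop cat pop eats eats cat cat cat pop cat pop S the the cat cat   [H → S the]
cat pop cat pop eats eats cat cat cat pop cat pop S the the cat cat => cat pop cat pop eats eats cat cat cat pop cat pop pop the the cat cat   [S → pop]

S => cat pop H => cat pop S eats S => cat pop cat pop H eats S => cat pop cat pop eats eats S => cat pop cat pop eats eats cat S cat => cat pop cat pop eats eats cat cat S cat cat => cat pop cat pop eats eats cat cat cat pop H cat cat => cat pop cat pop eats eats cat cat cat pop S the cat cat => cat pop cat pop eats eats cat cat cat pop cat pop H the cat cat => cat pop cat pop eats eats cat cat cat pop cat pop S the the cat cat => cat pop cat pop eats eats cat cat cat pop cat pop pop the the cat cat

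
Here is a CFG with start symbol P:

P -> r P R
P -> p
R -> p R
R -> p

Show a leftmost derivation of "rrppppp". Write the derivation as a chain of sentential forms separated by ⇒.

P ⇒ rPR   [P -> r P R]
rPR ⇒ rrPRR   [P -> r P R]
rrPRR ⇒ rrpRR   [P -> p]
rrpRR ⇒ rrppRR   [R -> p R]
rrppRR ⇒ rrpppRR   [R -> p R]
rrpppRR ⇒ rrppppR   [R -> p]
rrppppR ⇒ rrppppp   [R -> p]

P ⇒ rPR ⇒ rrPRR ⇒ rrpRR ⇒ rrppRR ⇒ rrpppRR ⇒ rrppppR ⇒ rrppppp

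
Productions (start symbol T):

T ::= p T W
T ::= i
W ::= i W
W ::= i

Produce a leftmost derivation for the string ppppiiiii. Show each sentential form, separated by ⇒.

T ⇒ pTW ⇒ ppTWW ⇒ pppTWWW ⇒ ppppTWWWW ⇒ ppppiWWWW ⇒ ppppiiWWW ⇒ ppppiiiWW ⇒ ppppiiiiW ⇒ ppppiiiii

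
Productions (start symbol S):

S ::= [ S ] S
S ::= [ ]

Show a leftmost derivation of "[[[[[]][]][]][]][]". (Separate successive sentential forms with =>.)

S => [S]S   [S ::= [ S ] S]
[S]S => [[S]S]S   [S ::= [ S ] S]
[[S]S]S => [[[S]S]S]S   [S ::= [ S ] S]
[[[S]S]S]S => [[[[S]S]S]S]S   [S ::= [ S ] S]
[[[[S]S]S]S]S => [[[[[]]S]S]S]S   [S ::= [ ]]
[[[[[]]S]S]S]S => [[[[[]][]]S]S]S   [S ::= [ ]]
[[[[[]][]]S]S]S => [[[[[]][]][]]S]S   [S ::= [ ]]
[[[[[]][]][]]S]S => [[[[[]][]][]][]]S   [S ::= [ ]]
[[[[[]][]][]][]]S => [[[[[]][]][]][]][]   [S ::= [ ]]

S => [S]S => [[S]S]S => [[[S]S]S]S => [[[[S]S]S]S]S => [[[[[]]S]S]S]S => [[[[[]][]]S]S]S => [[[[[]][]][]]S]S => [[[[[]][]][]][]]S => [[[[[]][]][]][]][]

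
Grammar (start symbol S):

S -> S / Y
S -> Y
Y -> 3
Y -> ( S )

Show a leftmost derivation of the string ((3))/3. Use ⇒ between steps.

S ⇒ S/Y ⇒ Y/Y ⇒ (S)/Y ⇒ (Y)/Y ⇒ ((S))/Y ⇒ ((Y))/Y ⇒ ((3))/Y ⇒ ((3))/3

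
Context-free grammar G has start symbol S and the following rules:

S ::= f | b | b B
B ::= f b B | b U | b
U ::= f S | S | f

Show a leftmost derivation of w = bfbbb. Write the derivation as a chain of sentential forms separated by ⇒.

S ⇒ bB ⇒ bfbB ⇒ bfbbU ⇒ bfbbS ⇒ bfbbb

S ⇒ bB   [S ::= b B]
bB ⇒ bfbB   [B ::= f b B]
bfbB ⇒ bfbbU   [B ::= b U]
bfbbU ⇒ bfbbS   [U ::= S]
bfbbS ⇒ bfbbb   [S ::= b]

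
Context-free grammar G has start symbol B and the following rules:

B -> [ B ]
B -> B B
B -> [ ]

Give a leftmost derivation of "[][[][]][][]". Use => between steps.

B => BB   [B -> B B]
BB => []B   [B -> [ ]]
[]B => []BB   [B -> B B]
[]BB => []BBB   [B -> B B]
[]BBB => [][B]BB   [B -> [ B ]]
[][B]BB => [][BB]BB   [B -> B B]
[][BB]BB => [][[]B]BB   [B -> [ ]]
[][[]B]BB => [][[][]]BB   [B -> [ ]]
[][[][]]BB => [][[][]][]B   [B -> [ ]]
[][[][]][]B => [][[][]][][]   [B -> [ ]]

B => BB => []B => []BB => []BBB => [][B]BB => [][BB]BB => [][[]B]BB => [][[][]]BB => [][[][]][]B => [][[][]][][]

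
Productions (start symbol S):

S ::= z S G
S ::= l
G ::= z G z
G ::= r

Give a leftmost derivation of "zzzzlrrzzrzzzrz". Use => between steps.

S => zSG => zzSGG => zzzSGGG => zzzzSGGGG => zzzzlGGGG => zzzzlrGGG => zzzzlrrGG => zzzzlrrzGzG => zzzzlrrzzGzzG => zzzzlrrzzrzzG => zzzzlrrzzrzzzGz => zzzzlrrzzrzzzrz

S => zSG   [S ::= z S G]
zSG => zzSGG   [S ::= z S G]
zzSGG => zzzSGGG   [S ::= z S G]
zzzSGGG => zzzzSGGGG   [S ::= z S G]
zzzzSGGGG => zzzzlGGGG   [S ::= l]
zzzzlGGGG => zzzzlrGGG   [G ::= r]
zzzzlrGGG => zzzzlrrGG   [G ::= r]
zzzzlrrGG => zzzzlrrzGzG   [G ::= z G z]
zzzzlrrzGzG => zzzzlrrzzGzzG   [G ::= z G z]
zzzzlrrzzGzzG => zzzzlrrzzrzzG   [G ::= r]
zzzzlrrzzrzzG => zzzzlrrzzrzzzGz   [G ::= z G z]
zzzzlrrzzrzzzGz => zzzzlrrzzrzzzrz   [G ::= r]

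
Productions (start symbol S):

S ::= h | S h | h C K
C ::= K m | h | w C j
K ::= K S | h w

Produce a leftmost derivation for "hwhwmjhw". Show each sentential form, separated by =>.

S => hCK   [S ::= h C K]
hCK => hwCjK   [C ::= w C j]
hwCjK => hwKmjK   [C ::= K m]
hwKmjK => hwhwmjK   [K ::= h w]
hwhwmjK => hwhwmjhw   [K ::= h w]

S=>hCK=>hwCjK=>hwKmjK=>hwhwmjK=>hwhwmjhw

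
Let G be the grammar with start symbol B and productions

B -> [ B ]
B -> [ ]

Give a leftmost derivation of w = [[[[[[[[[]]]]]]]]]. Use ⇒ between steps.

B ⇒ [B] ⇒ [[B]] ⇒ [[[B]]] ⇒ [[[[B]]]] ⇒ [[[[[B]]]]] ⇒ [[[[[[B]]]]]] ⇒ [[[[[[[B]]]]]]] ⇒ [[[[[[[[B]]]]]]]] ⇒ [[[[[[[[[]]]]]]]]]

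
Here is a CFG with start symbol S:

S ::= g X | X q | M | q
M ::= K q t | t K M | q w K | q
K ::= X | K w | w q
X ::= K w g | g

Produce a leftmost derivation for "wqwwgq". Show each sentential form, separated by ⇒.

S ⇒ Xq ⇒ Kwgq ⇒ Kwwgq ⇒ wqwwgq

S ⇒ Xq   [S ::= X q]
Xq ⇒ Kwgq   [X ::= K w g]
Kwgq ⇒ Kwwgq   [K ::= K w]
Kwwgq ⇒ wqwwgq   [K ::= w q]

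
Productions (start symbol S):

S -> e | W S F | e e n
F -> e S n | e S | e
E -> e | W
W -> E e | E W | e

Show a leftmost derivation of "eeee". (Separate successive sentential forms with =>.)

S => WSF => EeSF => WeSF => eeSF => eeeF => eeee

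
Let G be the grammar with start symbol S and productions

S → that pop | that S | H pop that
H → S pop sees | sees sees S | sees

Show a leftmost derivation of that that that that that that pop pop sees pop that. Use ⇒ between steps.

S ⇒ that S ⇒ that that S ⇒ that that that S ⇒ that that that that S ⇒ that that that that H pop that ⇒ that that that that S pop sees pop that ⇒ that that that that that S pop sees pop that ⇒ that that that that that that pop pop sees pop that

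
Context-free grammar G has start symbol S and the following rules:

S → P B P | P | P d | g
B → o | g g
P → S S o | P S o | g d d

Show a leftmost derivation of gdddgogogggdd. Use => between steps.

S => PBP => PSoBP => SSoSoBP => PdSoSoBP => gdddSoSoBP => gdddgoSoBP => gdddgogoBP => gdddgogoggP => gdddgogogggdd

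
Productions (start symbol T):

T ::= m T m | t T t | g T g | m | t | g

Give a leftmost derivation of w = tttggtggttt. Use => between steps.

T => tTt => ttTtt => tttTttt => tttgTgttt => tttggTggttt => tttggtggttt

T => tTt   [T ::= t T t]
tTt => ttTtt   [T ::= t T t]
ttTtt => tttTttt   [T ::= t T t]
tttTttt => tttgTgttt   [T ::= g T g]
tttgTgttt => tttggTggttt   [T ::= g T g]
tttggTggttt => tttggtggttt   [T ::= t]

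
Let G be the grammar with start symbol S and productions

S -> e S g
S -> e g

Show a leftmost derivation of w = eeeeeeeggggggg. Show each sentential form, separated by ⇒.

S ⇒ eSg ⇒ eeSgg ⇒ eeeSggg ⇒ eeeeSgggg ⇒ eeeeeSggggg ⇒ eeeeeeSgggggg ⇒ eeeeeeeggggggg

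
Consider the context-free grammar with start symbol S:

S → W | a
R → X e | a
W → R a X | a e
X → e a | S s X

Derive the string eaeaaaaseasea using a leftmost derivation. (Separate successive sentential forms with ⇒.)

S ⇒ W ⇒ RaX ⇒ XeaX ⇒ eaeaX ⇒ eaeaSsX ⇒ eaeaWsX ⇒ eaeaRaXsX ⇒ eaeaaaXsX ⇒ eaeaaaSsXsX ⇒ eaeaaaasXsX ⇒ eaeaaaaseasX ⇒ eaeaaaaseasea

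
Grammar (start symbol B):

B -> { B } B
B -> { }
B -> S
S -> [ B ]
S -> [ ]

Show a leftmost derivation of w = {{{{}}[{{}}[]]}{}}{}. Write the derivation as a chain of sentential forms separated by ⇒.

B ⇒ {B}B   [B -> { B } B]
{B}B ⇒ {{B}B}B   [B -> { B } B]
{{B}B}B ⇒ {{{B}B}B}B   [B -> { B } B]
{{{B}B}B}B ⇒ {{{{}}B}B}B   [B -> { }]
{{{{}}B}B}B ⇒ {{{{}}S}B}B   [B -> S]
{{{{}}S}B}B ⇒ {{{{}}[B]}B}B   [S -> [ B ]]
{{{{}}[B]}B}B ⇒ {{{{}}[{B}B]}B}B   [B -> { B } B]
{{{{}}[{B}B]}B}B ⇒ {{{{}}[{{}}B]}B}B   [B -> { }]
{{{{}}[{{}}B]}B}B ⇒ {{{{}}[{{}}S]}B}B   [B -> S]
{{{{}}[{{}}S]}B}B ⇒ {{{{}}[{{}}[]]}B}B   [S -> [ ]]
{{{{}}[{{}}[]]}B}B ⇒ {{{{}}[{{}}[]]}{}}B   [B -> { }]
{{{{}}[{{}}[]]}{}}B ⇒ {{{{}}[{{}}[]]}{}}{}   [B -> { }]

B ⇒ {B}B ⇒ {{B}B}B ⇒ {{{B}B}B}B ⇒ {{{{}}B}B}B ⇒ {{{{}}S}B}B ⇒ {{{{}}[B]}B}B ⇒ {{{{}}[{B}B]}B}B ⇒ {{{{}}[{{}}B]}B}B ⇒ {{{{}}[{{}}S]}B}B ⇒ {{{{}}[{{}}[]]}B}B ⇒ {{{{}}[{{}}[]]}{}}B ⇒ {{{{}}[{{}}[]]}{}}{}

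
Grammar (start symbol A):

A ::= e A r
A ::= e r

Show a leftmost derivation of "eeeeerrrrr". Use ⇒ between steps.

A ⇒ eAr ⇒ eeArr ⇒ eeeArrr ⇒ eeeeArrrr ⇒ eeeeerrrrr

A ⇒ eAr   [A ::= e A r]
eAr ⇒ eeArr   [A ::= e A r]
eeArr ⇒ eeeArrr   [A ::= e A r]
eeeArrr ⇒ eeeeArrrr   [A ::= e A r]
eeeeArrrr ⇒ eeeeerrrrr   [A ::= e r]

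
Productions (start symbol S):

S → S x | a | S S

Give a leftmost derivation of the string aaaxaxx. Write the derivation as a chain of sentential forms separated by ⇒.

S⇒Sx⇒Sxx⇒SSxx⇒aSxx⇒aSSxx⇒aSxSxx⇒aSSxSxx⇒aaSxSxx⇒aaaxSxx⇒aaaxaxx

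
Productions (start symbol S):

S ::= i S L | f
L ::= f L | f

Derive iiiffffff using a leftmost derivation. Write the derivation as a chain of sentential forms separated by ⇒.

S ⇒ iSL ⇒ iiSLL ⇒ iiiSLLL ⇒ iiifLLL ⇒ iiiffLLL ⇒ iiifffLLL ⇒ iiiffffLL ⇒ iiifffffL ⇒ iiiffffff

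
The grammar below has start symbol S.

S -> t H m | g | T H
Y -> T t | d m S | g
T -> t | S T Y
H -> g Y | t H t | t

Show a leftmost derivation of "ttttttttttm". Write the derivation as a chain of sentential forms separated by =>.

S => tHm => ttHtm => tttHttm => ttttHtttm => tttttHttttm => ttttttttttm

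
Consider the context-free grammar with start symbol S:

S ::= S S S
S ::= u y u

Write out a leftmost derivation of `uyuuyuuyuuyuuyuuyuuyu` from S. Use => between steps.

S => SSS   [S ::= S S S]
SSS => SSSSS   [S ::= S S S]
SSSSS => SSSSSSS   [S ::= S S S]
SSSSSSS => uyuSSSSSS   [S ::= u y u]
uyuSSSSSS => uyuuyuSSSSS   [S ::= u y u]
uyuuyuSSSSS => uyuuyuuyuSSSS   [S ::= u y u]
uyuuyuuyuSSSS => uyuuyuuyuuyuSSS   [S ::= u y u]
uyuuyuuyuuyuSSS => uyuuyuuyuuyuuyuSS   [S ::= u y u]
uyuuyuuyuuyuuyuSS => uyuuyuuyuuyuuyuuyuS   [S ::= u y u]
uyuuyuuyuuyuuyuuyuS => uyuuyuuyuuyuuyuuyuuyu   [S ::= u y u]

S => SSS => SSSSS => SSSSSSS => uyuSSSSSS => uyuuyuSSSSS => uyuuyuuyuSSSS => uyuuyuuyuuyuSSS => uyuuyuuyuuyuuyuSS => uyuuyuuyuuyuuyuuyuS => uyuuyuuyuuyuuyuuyuuyu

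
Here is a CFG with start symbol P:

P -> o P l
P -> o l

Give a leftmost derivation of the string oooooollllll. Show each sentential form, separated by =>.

P => oPl   [P -> o P l]
oPl => ooPll   [P -> o P l]
ooPll => oooPlll   [P -> o P l]
oooPlll => ooooPllll   [P -> o P l]
ooooPllll => oooooPlllll   [P -> o P l]
oooooPlllll => oooooollllll   [P -> o l]

P => oPl => ooPll => oooPlll => ooooPllll => oooooPlllll => oooooollllll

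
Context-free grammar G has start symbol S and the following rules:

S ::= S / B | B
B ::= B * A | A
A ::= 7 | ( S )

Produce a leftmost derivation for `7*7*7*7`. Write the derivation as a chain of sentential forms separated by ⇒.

S⇒B⇒B*A⇒B*A*A⇒B*A*A*A⇒A*A*A*A⇒7*A*A*A⇒7*7*A*A⇒7*7*7*A⇒7*7*7*7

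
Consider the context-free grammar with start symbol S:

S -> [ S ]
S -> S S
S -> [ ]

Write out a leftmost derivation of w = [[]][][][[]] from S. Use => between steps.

S => SS   [S -> S S]
SS => SSS   [S -> S S]
SSS => [S]SS   [S -> [ S ]]
[S]SS => [[]]SS   [S -> [ ]]
[[]]SS => [[]]SSS   [S -> S S]
[[]]SSS => [[]][]SS   [S -> [ ]]
[[]][]SS => [[]][][]S   [S -> [ ]]
[[]][][]S => [[]][][][S]   [S -> [ S ]]
[[]][][][S] => [[]][][][[]]   [S -> [ ]]

S=>SS=>SSS=>[S]SS=>[[]]SS=>[[]]SSS=>[[]][]SS=>[[]][][]S=>[[]][][][S]=>[[]][][][[]]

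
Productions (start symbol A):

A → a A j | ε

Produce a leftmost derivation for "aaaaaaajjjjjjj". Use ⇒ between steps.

A ⇒ aAj ⇒ aaAjj ⇒ aaaAjjj ⇒ aaaaAjjjj ⇒ aaaaaAjjjjj ⇒ aaaaaaAjjjjjj ⇒ aaaaaaaAjjjjjjj ⇒ aaaaaaajjjjjjj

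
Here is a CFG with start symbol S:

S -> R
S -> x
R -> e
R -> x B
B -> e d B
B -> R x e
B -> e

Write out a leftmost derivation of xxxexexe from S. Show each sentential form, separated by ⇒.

S⇒R⇒xB⇒xRxe⇒xxBxe⇒xxRxexe⇒xxxBxexe⇒xxxexexe

S ⇒ R   [S -> R]
R ⇒ xB   [R -> x B]
xB ⇒ xRxe   [B -> R x e]
xRxe ⇒ xxBxe   [R -> x B]
xxBxe ⇒ xxRxexe   [B -> R x e]
xxRxexe ⇒ xxxBxexe   [R -> x B]
xxxBxexe ⇒ xxxexexe   [B -> e]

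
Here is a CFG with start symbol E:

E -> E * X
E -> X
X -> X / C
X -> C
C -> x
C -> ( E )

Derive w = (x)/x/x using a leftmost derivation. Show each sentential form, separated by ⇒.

E⇒X⇒X/C⇒X/C/C⇒C/C/C⇒(E)/C/C⇒(X)/C/C⇒(C)/C/C⇒(x)/C/C⇒(x)/x/C⇒(x)/x/x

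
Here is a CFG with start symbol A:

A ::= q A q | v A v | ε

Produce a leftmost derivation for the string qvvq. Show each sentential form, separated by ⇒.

A⇒qAq⇒qvAvq⇒qvvq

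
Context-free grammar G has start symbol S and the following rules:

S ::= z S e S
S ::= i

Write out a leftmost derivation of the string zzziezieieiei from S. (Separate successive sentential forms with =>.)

S=>zSeS=>zzSeSeS=>zzzSeSeSeS=>zzzieSeSeS=>zzziezSeSeSeS=>zzziezieSeSeS=>zzziezieieSeS=>zzziezieieieS=>zzziezieieiei

S => zSeS   [S ::= z S e S]
zSeS => zzSeSeS   [S ::= z S e S]
zzSeSeS => zzzSeSeSeS   [S ::= z S e S]
zzzSeSeSeS => zzzieSeSeS   [S ::= i]
zzzieSeSeS => zzziezSeSeSeS   [S ::= z S e S]
zzziezSeSeSeS => zzziezieSeSeS   [S ::= i]
zzziezieSeSeS => zzziezieieSeS   [S ::= i]
zzziezieieSeS => zzziezieieieS   [S ::= i]
zzziezieieieS => zzziezieieiei   [S ::= i]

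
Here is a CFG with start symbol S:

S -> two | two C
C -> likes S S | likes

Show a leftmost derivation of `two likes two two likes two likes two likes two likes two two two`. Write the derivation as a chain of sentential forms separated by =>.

S => two C => two likes S S => two likes two S => two likes two two C => two likes two two likes S S => two likes two two likes two C S => two likes two two likes two likes S S S => two likes two two likes two likes two C S S => two likes two two likes two likes two likes S S S S => two likes two two likes two likes two likes two C S S S => two likes two two likes two likes two likes two likes S S S => two likes two two likes two likes two likes two likes two S S => two likes two two likes two likes two likes two likes two two S => two likes two two likes two likes two likes two likes two two two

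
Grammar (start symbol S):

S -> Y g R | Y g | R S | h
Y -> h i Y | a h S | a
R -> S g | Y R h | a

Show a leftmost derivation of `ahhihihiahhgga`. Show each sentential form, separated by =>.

S => YgR   [S -> Y g R]
YgR => ahSgR   [Y -> a h S]
ahSgR => ahYggR   [S -> Y g]
ahYggR => ahhiYggR   [Y -> h i Y]
ahhiYggR => ahhihiYggR   [Y -> h i Y]
ahhihiYggR => ahhihihiYggR   [Y -> h i Y]
ahhihihiYggR => ahhihihiahSggR   [Y -> a h S]
ahhihihiahSggR => ahhihihiahhggR   [S -> h]
ahhihihiahhggR => ahhihihiahhgga   [R -> a]

S=>YgR=>ahSgR=>ahYggR=>ahhiYggR=>ahhihiYggR=>ahhihihiYggR=>ahhihihiahSggR=>ahhihihiahhggR=>ahhihihiahhgga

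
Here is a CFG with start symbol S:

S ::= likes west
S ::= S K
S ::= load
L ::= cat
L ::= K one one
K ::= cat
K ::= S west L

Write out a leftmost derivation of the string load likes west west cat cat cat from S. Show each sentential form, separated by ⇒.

S ⇒ S K ⇒ S K K ⇒ S K K K ⇒ load K K K ⇒ load S west L K K ⇒ load likes west west L K K ⇒ load likes west west cat K K ⇒ load likes west west cat cat K ⇒ load likes west west cat cat cat

S ⇒ S K   [S ::= S K]
S K ⇒ S K K   [S ::= S K]
S K K ⇒ S K K K   [S ::= S K]
S K K K ⇒ load K K K   [S ::= load]
load K K K ⇒ load S west L K K   [K ::= S west L]
load S west L K K ⇒ load likes west west L K K   [S ::= likes west]
load likes west west L K K ⇒ load likes west west cat K K   [L ::= cat]
load likes west west cat K K ⇒ load likes west west cat cat K   [K ::= cat]
load likes west west cat cat K ⇒ load likes west west cat cat cat   [K ::= cat]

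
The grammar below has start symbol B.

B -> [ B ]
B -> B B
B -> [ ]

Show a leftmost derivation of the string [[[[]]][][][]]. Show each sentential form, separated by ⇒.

B ⇒ [B] ⇒ [BB] ⇒ [BBB] ⇒ [BBBB] ⇒ [[B]BBB] ⇒ [[[B]]BBB] ⇒ [[[[]]]BBB] ⇒ [[[[]]][]BB] ⇒ [[[[]]][][]B] ⇒ [[[[]]][][][]]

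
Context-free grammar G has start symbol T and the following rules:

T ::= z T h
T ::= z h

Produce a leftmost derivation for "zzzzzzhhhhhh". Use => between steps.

T => zTh   [T ::= z T h]
zTh => zzThh   [T ::= z T h]
zzThh => zzzThhh   [T ::= z T h]
zzzThhh => zzzzThhhh   [T ::= z T h]
zzzzThhhh => zzzzzThhhhh   [T ::= z T h]
zzzzzThhhhh => zzzzzzhhhhhh   [T ::= z h]

T => zTh => zzThh => zzzThhh => zzzzThhhh => zzzzzThhhhh => zzzzzzhhhhhh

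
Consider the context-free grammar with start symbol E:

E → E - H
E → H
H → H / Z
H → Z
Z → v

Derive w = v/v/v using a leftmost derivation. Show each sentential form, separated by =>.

E => H   [E → H]
H => H/Z   [H → H / Z]
H/Z => H/Z/Z   [H → H / Z]
H/Z/Z => Z/Z/Z   [H → Z]
Z/Z/Z => v/Z/Z   [Z → v]
v/Z/Z => v/v/Z   [Z → v]
v/v/Z => v/v/v   [Z → v]

E=>H=>H/Z=>H/Z/Z=>Z/Z/Z=>v/Z/Z=>v/v/Z=>v/v/v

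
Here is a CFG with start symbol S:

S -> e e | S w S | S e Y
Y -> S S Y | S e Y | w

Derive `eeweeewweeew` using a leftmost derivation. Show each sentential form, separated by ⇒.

S ⇒ SeY   [S -> S e Y]
SeY ⇒ SwSeY   [S -> S w S]
SwSeY ⇒ SeYwSeY   [S -> S e Y]
SeYwSeY ⇒ SwSeYwSeY   [S -> S w S]
SwSeYwSeY ⇒ eewSeYwSeY   [S -> e e]
eewSeYwSeY ⇒ eeweeeYwSeY   [S -> e e]
eeweeeYwSeY ⇒ eeweeewwSeY   [Y -> w]
eeweeewwSeY ⇒ eeweeewweeeY   [S -> e e]
eeweeewweeeY ⇒ eeweeewweeew   [Y -> w]

S ⇒ SeY ⇒ SwSeY ⇒ SeYwSeY ⇒ SwSeYwSeY ⇒ eewSeYwSeY ⇒ eeweeeYwSeY ⇒ eeweeewwSeY ⇒ eeweeewweeeY ⇒ eeweeewweeew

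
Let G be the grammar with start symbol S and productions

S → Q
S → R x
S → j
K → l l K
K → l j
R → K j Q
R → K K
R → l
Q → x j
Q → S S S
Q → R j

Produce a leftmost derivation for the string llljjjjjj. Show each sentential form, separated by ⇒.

S ⇒ Q   [S → Q]
Q ⇒ Rj   [Q → R j]
Rj ⇒ KjQj   [R → K j Q]
KjQj ⇒ llKjQj   [K → l l K]
llKjQj ⇒ llljjQj   [K → l j]
llljjQj ⇒ llljjSSSj   [Q → S S S]
llljjSSSj ⇒ llljjjSSj   [S → j]
llljjjSSj ⇒ llljjjjSj   [S → j]
llljjjjSj ⇒ llljjjjjj   [S → j]

S ⇒ Q ⇒ Rj ⇒ KjQj ⇒ llKjQj ⇒ llljjQj ⇒ llljjSSSj ⇒ llljjjSSj ⇒ llljjjjSj ⇒ llljjjjjj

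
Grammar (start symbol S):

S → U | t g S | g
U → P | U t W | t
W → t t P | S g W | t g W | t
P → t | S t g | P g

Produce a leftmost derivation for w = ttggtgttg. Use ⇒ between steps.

S ⇒ U ⇒ P ⇒ Stg ⇒ Utg ⇒ UtWtg ⇒ ttWtg ⇒ ttSgWtg ⇒ ttggWtg ⇒ ttggtgWtg ⇒ ttggtgttg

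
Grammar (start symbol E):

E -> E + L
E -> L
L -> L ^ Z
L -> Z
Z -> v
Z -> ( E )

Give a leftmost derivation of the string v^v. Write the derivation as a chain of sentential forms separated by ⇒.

E ⇒ L ⇒ L^Z ⇒ Z^Z ⇒ v^Z ⇒ v^v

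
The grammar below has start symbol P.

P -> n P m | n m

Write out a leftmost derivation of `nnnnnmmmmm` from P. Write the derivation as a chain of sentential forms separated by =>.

P=>nPm=>nnPmm=>nnnPmmm=>nnnnPmmmm=>nnnnnmmmmm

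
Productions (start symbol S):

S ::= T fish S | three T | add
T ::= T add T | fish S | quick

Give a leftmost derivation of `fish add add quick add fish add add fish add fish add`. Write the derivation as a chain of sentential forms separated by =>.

S => T fish S => T add T fish S => T add T add T fish S => fish S add T add T fish S => fish add add T add T fish S => fish add add quick add T fish S => fish add add quick add T add T fish S => fish add add quick add fish S add T fish S => fish add add quick add fish add add T fish S => fish add add quick add fish add add fish S fish S => fish add add quick add fish add add fish add fish S => fish add add quick add fish add add fish add fish add

S => T fish S   [S ::= T fish S]
T fish S => T add T fish S   [T ::= T add T]
T add T fish S => T add T add T fish S   [T ::= T add T]
T add T add T fish S => fish S add T add T fish S   [T ::= fish S]
fish S add T add T fish S => fish add add T add T fish S   [S ::= add]
fish add add T add T fish S => fish add add quick add T fish S   [T ::= quick]
fish add add quick add T fish S => fish add add quick add T add T fish S   [T ::= T add T]
fish add add quick add T add T fish S => fish add add quick add fish S add T fish S   [T ::= fish S]
fish add add quick add fish S add T fish S => fish add add quick add fish add add T fish S   [S ::= add]
fish add add quick add fish add add T fish S => fish add add quick add fish add add fish S fish S   [T ::= fish S]
fish add add quick add fish add add fish S fish S => fish add add quick add fish add add fish add fish S   [S ::= add]
fish add add quick add fish add add fish add fish S => fish add add quick add fish add add fish add fish add   [S ::= add]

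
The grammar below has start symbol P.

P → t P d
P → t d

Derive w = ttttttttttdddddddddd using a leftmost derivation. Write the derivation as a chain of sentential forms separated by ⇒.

P ⇒ tPd ⇒ ttPdd ⇒ tttPddd ⇒ ttttPdddd ⇒ tttttPddddd ⇒ ttttttPdddddd ⇒ tttttttPddddddd ⇒ ttttttttPdddddddd ⇒ tttttttttPddddddddd ⇒ ttttttttttdddddddddd

P ⇒ tPd   [P → t P d]
tPd ⇒ ttPdd   [P → t P d]
ttPdd ⇒ tttPddd   [P → t P d]
tttPddd ⇒ ttttPdddd   [P → t P d]
ttttPdddd ⇒ tttttPddddd   [P → t P d]
tttttPddddd ⇒ ttttttPdddddd   [P → t P d]
ttttttPdddddd ⇒ tttttttPddddddd   [P → t P d]
tttttttPddddddd ⇒ ttttttttPdddddddd   [P → t P d]
ttttttttPdddddddd ⇒ tttttttttPddddddddd   [P → t P d]
tttttttttPddddddddd ⇒ ttttttttttdddddddddd   [P → t d]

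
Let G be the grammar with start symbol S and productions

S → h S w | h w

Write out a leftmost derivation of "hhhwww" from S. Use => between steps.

S => hSw   [S → h S w]
hSw => hhSww   [S → h S w]
hhSww => hhhwww   [S → h w]

S => hSw => hhSww => hhhwww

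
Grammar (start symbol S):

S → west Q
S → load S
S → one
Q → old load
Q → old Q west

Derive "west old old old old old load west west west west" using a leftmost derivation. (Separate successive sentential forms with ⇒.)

S ⇒ west Q ⇒ west old Q west ⇒ west old old Q west west ⇒ west old old old Q west west west ⇒ west old old old old Q west west west west ⇒ west old old old old old load west west west west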